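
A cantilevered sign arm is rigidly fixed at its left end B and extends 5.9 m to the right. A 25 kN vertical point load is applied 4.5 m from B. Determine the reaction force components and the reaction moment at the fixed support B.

ΣF_x = 0: B_x = 0.
ΣF_y = 0: B_y − 25 = 0 → B_y = 25.00 kN.
ΣM about B: M_B − 25·4.5 = 0 → M_B = 112.5 kN·m.

B_x = 0, B_y = 25.00 kN, M_B = 112.5 kN·m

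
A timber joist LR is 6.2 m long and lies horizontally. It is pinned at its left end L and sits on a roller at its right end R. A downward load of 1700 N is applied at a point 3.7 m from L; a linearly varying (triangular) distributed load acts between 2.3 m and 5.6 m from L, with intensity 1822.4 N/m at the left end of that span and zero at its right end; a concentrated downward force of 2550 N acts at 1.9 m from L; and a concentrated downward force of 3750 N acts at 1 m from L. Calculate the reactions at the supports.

Resultant of the triangular load: ½ × 1822.4 × 3.3 = 3006.96 N, acting at 3.4 m from L (one-third of the span from the peak).
Taking moments about L: R_y·6.2 − 1700·3.7 − (½·1822.4·3.3)·3.4 − 2550·1.9 − 3750·1 = 0 → R_y = 25108.664/6.2 = 4049.78 ≈ 4050 N.
ΣF_y = 0: L_y + 4049.78 − 1700 − ½·1822.4·3.3 − 2550 − 3750 = 0 → L_y = 6957 N.
ΣF_x = 0: no horizontal applied forces, so L_x = 0.

L_x = 0, L_y = 6957 N, R_y = 4050 N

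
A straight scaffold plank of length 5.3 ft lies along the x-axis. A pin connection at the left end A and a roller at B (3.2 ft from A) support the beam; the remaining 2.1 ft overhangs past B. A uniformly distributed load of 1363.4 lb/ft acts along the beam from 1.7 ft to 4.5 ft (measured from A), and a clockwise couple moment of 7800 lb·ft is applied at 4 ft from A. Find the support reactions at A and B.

A_x = 0, A_y = -2318 lb, B_y = 6136 lb

Resultant of the distributed load: 1363.4 × 2.8 = 3817.52 lb at 3.1 ft from A.
ΣM about A: B_y·3.2 − (1363.4·2.8)·3.1 − 7800 = 0 → B_y = 19634.312/3.2 = 6135.72 ≈ 6136 lb.
ΣF_y = 0: A_y + 6135.72 − 1363.4·2.8 = 0 → A_y = -2318 lb.
ΣF_x = 0: no horizontal applied forces, so A_x = 0.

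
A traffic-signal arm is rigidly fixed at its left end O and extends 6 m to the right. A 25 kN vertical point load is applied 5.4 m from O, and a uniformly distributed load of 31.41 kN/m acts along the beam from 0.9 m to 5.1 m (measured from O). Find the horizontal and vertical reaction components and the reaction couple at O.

O_x = 0, O_y = 156.9 kN, M_O = 530.8 kN·m

Resultant of the distributed load: 31.41 × 4.2 = 131.922 kN at 3 m from O.
ΣF_x = 0: O_x = 0.
ΣF_y = 0: O_y − 25 − 31.41·4.2 = 0 → O_y = 156.9 kN.
ΣM about O: M_O − 25·5.4 − (31.41·4.2)·3 = 0 → M_O = 530.8 kN·m.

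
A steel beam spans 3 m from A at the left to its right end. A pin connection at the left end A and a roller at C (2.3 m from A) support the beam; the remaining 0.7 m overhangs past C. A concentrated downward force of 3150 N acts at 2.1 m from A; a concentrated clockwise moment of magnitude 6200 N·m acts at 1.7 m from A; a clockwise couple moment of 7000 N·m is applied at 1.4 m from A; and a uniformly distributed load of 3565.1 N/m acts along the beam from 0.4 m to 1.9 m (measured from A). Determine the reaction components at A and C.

Resultant of the distributed load: 3565.1 × 1.5 = 5347.65 N at 1.15 m from A.
ΣM about A: C_y·2.3 − 3150·2.1 − 6200 − 7000 − (3565.1·1.5)·1.15 = 0 → C_y = 25964.7975/2.3 = 11289 ≈ 11290 N.
ΣF_y = 0: A_y + 11289 − 3150 − 3565.1·1.5 = 0 → A_y = -2791 N.
ΣF_x = 0: no horizontal applied forces, so A_x = 0.

A_x = 0, A_y = -2791 N, C_y = 11290 N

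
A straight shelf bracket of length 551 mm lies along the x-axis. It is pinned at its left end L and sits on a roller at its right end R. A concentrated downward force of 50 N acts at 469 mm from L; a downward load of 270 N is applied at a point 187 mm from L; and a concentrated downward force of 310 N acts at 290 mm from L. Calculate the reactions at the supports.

L_x = 0, L_y = 332.6 N, R_y = 297.4 N

ΣM about L: R_y·551 − 50·469 − 270·187 − 310·290 = 0 → R_y = 163840/551 = 297.35 ≈ 297.4 N.
ΣF_y = 0: L_y + 297.35 − 50 − 270 − 310 = 0 → L_y = 332.6 N.
ΣF_x = 0: no horizontal applied forces, so L_x = 0.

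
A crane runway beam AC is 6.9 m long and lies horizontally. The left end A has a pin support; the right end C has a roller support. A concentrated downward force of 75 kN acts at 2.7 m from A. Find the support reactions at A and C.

A_x = 0, A_y = 45.65 kN, C_y = 29.35 kN

ΣM about A: C_y·6.9 − 75·2.7 = 0 → C_y = 202.5/6.9 = 29.3478 ≈ 29.35 kN.
ΣF_y = 0: A_y + 29.3478 − 75 = 0 → A_y = 45.65 kN.
ΣF_x = 0: no horizontal applied forces, so A_x = 0.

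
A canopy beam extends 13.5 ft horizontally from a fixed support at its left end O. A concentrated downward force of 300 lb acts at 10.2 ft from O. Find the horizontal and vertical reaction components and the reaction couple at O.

ΣF_x = 0: O_x = 0.
ΣF_y = 0: O_y − 300 = 0 → O_y = 300.0 lb.
ΣM about O: M_O − 300·10.2 = 0 → M_O = 3060 lb·ft.

O_x = 0, O_y = 300.0 lb, M_O = 3060 lb·ft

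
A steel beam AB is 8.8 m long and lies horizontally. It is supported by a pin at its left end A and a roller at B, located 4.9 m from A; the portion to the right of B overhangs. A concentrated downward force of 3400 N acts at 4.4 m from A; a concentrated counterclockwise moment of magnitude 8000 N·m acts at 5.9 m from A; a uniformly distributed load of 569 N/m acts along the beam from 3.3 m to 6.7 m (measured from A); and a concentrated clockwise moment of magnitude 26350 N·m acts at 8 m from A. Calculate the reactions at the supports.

Resultant of the distributed load: 569 × 3.4 = 1934.6 N at 5 m from A.
Moments about A: B_y·4.9 − 3400·4.4 + 8000 − (569·3.4)·5 − 26350 = 0 → B_y = 42983/4.9 = 8772.04 ≈ 8772 N.
ΣF_y = 0: A_y + 8772.04 − 3400 − 569·3.4 = 0 → A_y = -3437 N.
ΣF_x = 0: no horizontal applied forces, so A_x = 0.

A_x = 0, A_y = -3437 N, B_y = 8772 N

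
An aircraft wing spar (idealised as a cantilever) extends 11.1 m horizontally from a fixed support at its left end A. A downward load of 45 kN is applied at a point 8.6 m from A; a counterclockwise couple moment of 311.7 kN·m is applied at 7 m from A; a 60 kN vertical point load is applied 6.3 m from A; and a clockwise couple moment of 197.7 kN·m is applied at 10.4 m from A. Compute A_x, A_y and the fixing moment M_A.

ΣF_x = 0: A_x = 0.
ΣF_y = 0: A_y − 45 − 60 = 0 → A_y = 105.0 kN.
ΣM about A: M_A − 45·8.6 + 311.7 − 60·6.3 − 197.7 = 0 → M_A = 651.0 kN·m.

A_x = 0, A_y = 105.0 kN, M_A = 651.0 kN·m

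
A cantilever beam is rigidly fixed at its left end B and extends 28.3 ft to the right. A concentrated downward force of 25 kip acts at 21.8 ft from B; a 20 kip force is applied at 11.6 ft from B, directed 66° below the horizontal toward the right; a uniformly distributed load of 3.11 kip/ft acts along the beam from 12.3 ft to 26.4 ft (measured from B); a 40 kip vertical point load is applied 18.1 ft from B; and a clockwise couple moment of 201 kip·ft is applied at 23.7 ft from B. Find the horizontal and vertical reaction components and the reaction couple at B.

B_x = -8.135 kip, B_y = 127.1 kip, M_B = 2530 kip·ft

Resultant of the distributed load: 3.11 × 14.1 = 43.851 kip at 19.35 ft from B.
ΣF_x = 0: B_x + 20·cos66° = 0 → B_x = -8.135 kip.
ΣF_y = 0: B_y − 25 − 20·sin66° − 3.11·14.1 − 40 = 0 → B_y = 127.1 kip.
ΣM about B: M_B − 25·21.8 − 20·sin66°·11.6 − (3.11·14.1)·19.35 − 40·18.1 − 201 = 0 → M_B = 2530 kip·ft.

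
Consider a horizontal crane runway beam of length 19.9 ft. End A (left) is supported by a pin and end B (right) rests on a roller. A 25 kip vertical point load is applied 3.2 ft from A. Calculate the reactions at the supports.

A_x = 0, A_y = 20.98 kip, B_y = 4.020 kip

Taking moments about A: B_y·19.9 − 25·3.2 = 0 → B_y = 80/19.9 = 4.0201 ≈ 4.020 kip.
ΣF_y = 0: A_y + 4.0201 − 25 = 0 → A_y = 20.98 kip.
ΣF_x = 0: no horizontal applied forces, so A_x = 0.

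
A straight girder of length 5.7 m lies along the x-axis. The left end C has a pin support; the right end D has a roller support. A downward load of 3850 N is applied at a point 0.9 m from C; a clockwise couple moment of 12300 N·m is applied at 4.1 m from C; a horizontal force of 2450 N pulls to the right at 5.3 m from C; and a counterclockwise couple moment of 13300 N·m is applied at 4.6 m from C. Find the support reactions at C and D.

C_x = -2450 N, C_y = 3418 N, D_y = 432.5 N

Taking moments about C: D_y·5.7 − 3850·0.9 − 12300 + 13300 = 0 → D_y = 2465/5.7 = 432.456 ≈ 432.5 N.
ΣF_y = 0: C_y + 432.456 − 3850 = 0 → C_y = 3418 N.
ΣF_x = 0: C_x + 2450 = 0 → C_x = -2450 N.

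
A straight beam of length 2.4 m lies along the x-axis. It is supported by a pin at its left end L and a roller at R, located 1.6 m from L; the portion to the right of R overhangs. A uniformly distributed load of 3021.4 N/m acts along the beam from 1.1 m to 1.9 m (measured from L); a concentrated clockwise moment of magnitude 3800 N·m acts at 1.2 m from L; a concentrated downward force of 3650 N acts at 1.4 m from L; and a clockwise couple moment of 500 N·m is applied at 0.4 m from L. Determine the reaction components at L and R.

Resultant of the distributed load: 3021.4 × 0.8 = 2417.12 N at 1.5 m from L.
ΣM about L: R_y·1.6 − (3021.4·0.8)·1.5 − 3800 − 3650·1.4 − 500 = 0 → R_y = 13035.68/1.6 = 8147.3 ≈ 8147 N.
ΣF_y = 0: L_y + 8147.3 − 3021.4·0.8 − 3650 = 0 → L_y = -2080 N.
ΣF_x = 0: no horizontal applied forces, so L_x = 0.

L_x = 0, L_y = -2080 N, R_y = 8147 N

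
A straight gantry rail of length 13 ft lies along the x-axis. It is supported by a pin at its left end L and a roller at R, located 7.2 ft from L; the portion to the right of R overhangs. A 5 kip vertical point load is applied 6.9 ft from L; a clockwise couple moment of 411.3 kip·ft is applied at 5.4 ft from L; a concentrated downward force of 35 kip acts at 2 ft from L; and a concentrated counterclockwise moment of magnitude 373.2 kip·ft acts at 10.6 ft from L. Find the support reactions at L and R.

Moments about L: R_y·7.2 − 5·6.9 − 411.3 − 35·2 + 373.2 = 0 → R_y = 142.6/7.2 = 19.8056 ≈ 19.81 kip.
ΣF_y = 0: L_y + 19.8056 − 5 − 35 = 0 → L_y = 20.19 kip.
ΣF_x = 0: no horizontal applied forces, so L_x = 0.

L_x = 0, L_y = 20.19 kip, R_y = 19.81 kip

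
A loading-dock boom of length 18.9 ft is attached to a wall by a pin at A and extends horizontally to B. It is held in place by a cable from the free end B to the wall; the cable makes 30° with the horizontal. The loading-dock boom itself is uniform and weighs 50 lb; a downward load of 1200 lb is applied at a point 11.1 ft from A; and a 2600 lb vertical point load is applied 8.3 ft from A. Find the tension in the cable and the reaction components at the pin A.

T = 3743 lb, A_x = 3242 lb, A_y = 1978 lb

ΣM about A: T·sin30°·18.9 − 50·9.45 − 1200·11.1 − 2600·8.3 = 0 → T = 35372.5/(18.9·0.5) = 3743.12 ≈ 3743 lb.
ΣF_x = 0: A_x − T·cos30° = 0 → A_x = 3743.12 × 0.866025 = 3242 lb.
ΣF_y = 0: A_y + T·sin30° − 50 − 1200 − 2600 = 0 → A_y = 3850 − 3743.12 × 0.5 = 1978 lb.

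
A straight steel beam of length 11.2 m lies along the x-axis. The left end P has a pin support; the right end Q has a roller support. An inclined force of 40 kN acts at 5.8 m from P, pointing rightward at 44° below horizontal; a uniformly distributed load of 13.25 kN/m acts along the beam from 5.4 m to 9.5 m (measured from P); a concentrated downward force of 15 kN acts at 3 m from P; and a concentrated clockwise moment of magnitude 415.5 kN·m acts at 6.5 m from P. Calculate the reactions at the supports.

Resultant of the distributed load: 13.25 × 4.1 = 54.325 kN at 7.45 m from P.
Taking moments about P: Q_y·11.2 − 40·sin44°·5.8 − (13.25·4.1)·7.45 − 15·3 − 415.5 = 0 → Q_y = 1026.38/11.2 = 91.6411 ≈ 91.64 kN.
ΣF_y = 0: P_y + 91.6411 − 40·sin44° − 13.25·4.1 − 15 = 0 → P_y = 5.470 kN.
ΣF_x = 0: P_x + 40·cos44° = 0 → P_x = -28.77 kN.

P_x = -28.77 kN, P_y = 5.470 kN, Q_y = 91.64 kN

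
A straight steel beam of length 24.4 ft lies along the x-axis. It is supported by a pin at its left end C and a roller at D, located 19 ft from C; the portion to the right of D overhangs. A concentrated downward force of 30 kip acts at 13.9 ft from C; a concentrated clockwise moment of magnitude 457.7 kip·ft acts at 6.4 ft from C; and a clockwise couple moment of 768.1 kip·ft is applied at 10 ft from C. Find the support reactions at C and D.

Taking moments about C: D_y·19 − 30·13.9 − 457.7 − 768.1 = 0 → D_y = 1642.8/19 = 86.4632 ≈ 86.46 kip.
ΣF_y = 0: C_y + 86.4632 − 30 = 0 → C_y = -56.46 kip.
ΣF_x = 0: no horizontal applied forces, so C_x = 0.

C_x = 0, C_y = -56.46 kip, D_y = 86.46 kip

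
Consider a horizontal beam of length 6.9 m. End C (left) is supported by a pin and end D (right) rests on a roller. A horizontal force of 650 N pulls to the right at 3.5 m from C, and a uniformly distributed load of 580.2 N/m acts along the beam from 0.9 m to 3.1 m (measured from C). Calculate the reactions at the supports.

Resultant of the distributed load: 580.2 × 2.2 = 1276.44 N at 2 m from C.
Taking moments about C: D_y·6.9 − (580.2·2.2)·2 = 0 → D_y = 2552.88/6.9 = 369.983 ≈ 370.0 N.
ΣF_y = 0: C_y + 369.983 − 580.2·2.2 = 0 → C_y = 906.5 N.
ΣF_x = 0: C_x + 650 = 0 → C_x = -650.0 N.

C_x = -650.0 N, C_y = 906.5 N, D_y = 370.0 N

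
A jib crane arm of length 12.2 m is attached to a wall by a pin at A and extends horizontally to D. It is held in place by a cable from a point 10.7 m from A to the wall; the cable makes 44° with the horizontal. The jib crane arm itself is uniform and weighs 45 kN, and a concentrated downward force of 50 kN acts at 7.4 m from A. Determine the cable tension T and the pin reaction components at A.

T = 86.71 kN, A_x = 62.37 kN, A_y = 34.77 kN

ΣM about A: T·sin44°·10.7 − 45·6.1 − 50·7.4 = 0 → T = 644.5/(10.7·0.694658) = 86.7098 ≈ 86.71 kN.
ΣF_x = 0: A_x − T·cos44° = 0 → A_x = 86.7098 × 0.71934 = 62.37 kN.
ΣF_y = 0: A_y + T·sin44° − 45 − 50 = 0 → A_y = 95 − 86.7098 × 0.694658 = 34.77 kN.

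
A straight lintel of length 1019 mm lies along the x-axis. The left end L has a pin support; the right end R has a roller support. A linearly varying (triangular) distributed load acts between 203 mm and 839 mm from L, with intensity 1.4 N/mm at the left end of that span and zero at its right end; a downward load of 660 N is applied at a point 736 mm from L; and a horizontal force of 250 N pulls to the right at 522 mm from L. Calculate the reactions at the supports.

L_x = -250.0 N, L_y = 447.2 N, R_y = 658.0 N

Resultant of the triangular load: ½ × 1.4 × 636 = 445.2 N, acting at 415 mm from L (one-third of the span from the peak).
ΣM about L: R_y·1019 − (½·1.4·636)·415 − 660·736 = 0 → R_y = 670518/1019 = 658.016 ≈ 658.0 N.
ΣF_y = 0: L_y + 658.016 − ½·1.4·636 − 660 = 0 → L_y = 447.2 N.
ΣF_x = 0: L_x + 250 = 0 → L_x = -250.0 N.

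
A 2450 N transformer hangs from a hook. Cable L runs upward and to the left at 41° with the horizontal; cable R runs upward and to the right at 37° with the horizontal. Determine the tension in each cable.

T_L = 2000 N, T_R = 1890 N

ΣF_x = 0: −T_L·cos41° + T_R·cos37° = 0 → T_R = 0.944999·T_L.
ΣF_y = 0: T_L·sin41° + T_R·sin37° = 2450.
Substitute: T_L·(0.656059 + 0.944999·0.601815) = 2450 → T_L = 2000.37 ≈ 2000 N.
Then T_R = 0.944999 × 2000.37 = 1890 N.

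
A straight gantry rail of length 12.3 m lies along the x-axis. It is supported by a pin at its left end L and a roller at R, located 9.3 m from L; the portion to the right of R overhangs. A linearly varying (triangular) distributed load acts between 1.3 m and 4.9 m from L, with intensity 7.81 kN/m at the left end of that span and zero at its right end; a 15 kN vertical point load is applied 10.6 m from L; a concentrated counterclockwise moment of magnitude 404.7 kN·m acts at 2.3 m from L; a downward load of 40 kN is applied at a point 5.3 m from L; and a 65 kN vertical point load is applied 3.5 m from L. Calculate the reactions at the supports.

L_x = 0, L_y = 109.4 kN, R_y = 24.62 kN

Resultant of the triangular load: ½ × 7.81 × 3.6 = 14.058 kN, acting at 2.5 m from L (one-third of the span from the peak).
Moments about L: R_y·9.3 − (½·7.81·3.6)·2.5 − 15·10.6 + 404.7 − 40·5.3 − 65·3.5 = 0 → R_y = 228.945/9.3 = 24.6177 ≈ 24.62 kN.
ΣF_y = 0: L_y + 24.6177 − ½·7.81·3.6 − 15 − 40 − 65 = 0 → L_y = 109.4 kN.
ΣF_x = 0: no horizontal applied forces, so L_x = 0.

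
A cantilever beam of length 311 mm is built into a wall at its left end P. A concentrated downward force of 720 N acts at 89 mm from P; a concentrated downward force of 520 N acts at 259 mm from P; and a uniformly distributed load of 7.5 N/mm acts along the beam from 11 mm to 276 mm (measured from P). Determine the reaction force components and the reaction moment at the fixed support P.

P_x = 0, P_y = 3228 N, M_P = 484000 N·mm

Resultant of the distributed load: 7.5 × 265 = 1987.5 N at 143.5 mm from P.
ΣF_x = 0: P_x = 0.
ΣF_y = 0: P_y − 720 − 520 − 7.5·265 = 0 → P_y = 3228 N.
ΣM about P: M_P − 720·89 − 520·259 − (7.5·265)·143.5 = 0 → M_P = 484000 N·mm.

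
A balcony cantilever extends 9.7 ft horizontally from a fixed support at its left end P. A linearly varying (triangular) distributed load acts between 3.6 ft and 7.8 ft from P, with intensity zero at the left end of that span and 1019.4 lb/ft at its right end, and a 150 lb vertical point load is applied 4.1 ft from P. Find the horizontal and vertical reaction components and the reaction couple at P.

P_x = 0, P_y = 2291 lb, M_P = 14320 lb·ft

Resultant of the triangular load: ½ × 1019.4 × 4.2 = 2140.74 lb, acting at 6.4 ft from P (one-third of the span from the peak).
ΣF_x = 0: P_x = 0.
ΣF_y = 0: P_y − ½·1019.4·4.2 − 150 = 0 → P_y = 2291 lb.
ΣM about P: M_P − (½·1019.4·4.2)·6.4 − 150·4.1 = 0 → M_P = 14320 lb·ft.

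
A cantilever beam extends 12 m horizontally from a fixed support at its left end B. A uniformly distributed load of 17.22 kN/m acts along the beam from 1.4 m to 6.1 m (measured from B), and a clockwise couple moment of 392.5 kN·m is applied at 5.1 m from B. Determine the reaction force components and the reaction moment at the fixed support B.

Resultant of the distributed load: 17.22 × 4.7 = 80.934 kN at 3.75 m from B.
ΣF_x = 0: B_x = 0.
ΣF_y = 0: B_y − 17.22·4.7 = 0 → B_y = 80.93 kN.
ΣM about B: M_B − (17.22·4.7)·3.75 − 392.5 = 0 → M_B = 696.0 kN·m.

B_x = 0, B_y = 80.93 kN, M_B = 696.0 kN·m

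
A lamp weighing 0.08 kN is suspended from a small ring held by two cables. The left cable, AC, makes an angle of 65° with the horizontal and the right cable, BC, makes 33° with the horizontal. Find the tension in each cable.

ΣF_x = 0: −T_AC·cos65° + T_BC·cos33° = 0 → T_BC = 0.503915·T_AC.
ΣF_y = 0: T_AC·sin65° + T_BC·sin33° = 0.08.
Substitute: T_AC·(0.906308 + 0.503915·0.544639) = 0.08 → T_AC = 0.067753 ≈ 0.06775 kN.
Then T_BC = 0.503915 × 0.067753 = 0.03414 kN.

T_AC = 0.06775 kN, T_BC = 0.03414 kN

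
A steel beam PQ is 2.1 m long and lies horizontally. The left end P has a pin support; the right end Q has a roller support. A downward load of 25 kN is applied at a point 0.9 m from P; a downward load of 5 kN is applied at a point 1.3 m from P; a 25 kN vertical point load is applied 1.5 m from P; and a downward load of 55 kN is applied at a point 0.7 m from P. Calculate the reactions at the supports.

P_x = 0, P_y = 60.00 kN, Q_y = 50.00 kN

Moments about P: Q_y·2.1 − 25·0.9 − 5·1.3 − 25·1.5 − 55·0.7 = 0 → Q_y = 105/2.1 = 50.00 kN.
ΣF_y = 0: P_y + 50 − 25 − 5 − 25 − 55 = 0 → P_y = 60.00 kN.
ΣF_x = 0: no horizontal applied forces, so P_x = 0.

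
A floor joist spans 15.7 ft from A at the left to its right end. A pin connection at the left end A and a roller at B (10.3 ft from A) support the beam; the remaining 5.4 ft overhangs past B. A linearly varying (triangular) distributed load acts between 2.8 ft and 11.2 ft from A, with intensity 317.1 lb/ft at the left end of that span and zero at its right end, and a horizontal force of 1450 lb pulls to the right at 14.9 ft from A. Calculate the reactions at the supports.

Resultant of the triangular load: ½ × 317.1 × 8.4 = 1331.82 lb, acting at 5.6 ft from A (one-third of the span from the peak).
Taking moments about A: B_y·10.3 − (½·317.1·8.4)·5.6 = 0 → B_y = 7458.192/10.3 = 724.096 ≈ 724.1 lb.
ΣF_y = 0: A_y + 724.096 − ½·317.1·8.4 = 0 → A_y = 607.7 lb.
ΣF_x = 0: A_x + 1450 = 0 → A_x = -1450 lb.

A_x = -1450 lb, A_y = 607.7 lb, B_y = 724.1 lb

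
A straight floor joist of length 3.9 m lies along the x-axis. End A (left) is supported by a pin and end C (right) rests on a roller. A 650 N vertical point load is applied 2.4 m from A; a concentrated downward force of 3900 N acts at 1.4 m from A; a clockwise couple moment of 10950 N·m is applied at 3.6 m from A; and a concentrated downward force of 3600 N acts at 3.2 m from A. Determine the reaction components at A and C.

A_x = 0, A_y = 588.5 N, C_y = 7562 N

Moments about A: C_y·3.9 − 650·2.4 − 3900·1.4 − 10950 − 3600·3.2 = 0 → C_y = 29490/3.9 = 7561.54 ≈ 7562 N.
ΣF_y = 0: A_y + 7561.54 − 650 − 3900 − 3600 = 0 → A_y = 588.5 N.
ΣF_x = 0: no horizontal applied forces, so A_x = 0.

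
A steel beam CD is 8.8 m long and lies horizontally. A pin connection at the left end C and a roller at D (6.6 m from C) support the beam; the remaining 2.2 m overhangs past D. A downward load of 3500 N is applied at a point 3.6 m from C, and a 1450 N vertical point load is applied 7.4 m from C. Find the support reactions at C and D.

C_x = 0, C_y = 1415 N, D_y = 3535 N

ΣM about C: D_y·6.6 − 3500·3.6 − 1450·7.4 = 0 → D_y = 23330/6.6 = 3534.85 ≈ 3535 N.
ΣF_y = 0: C_y + 3534.85 − 3500 − 1450 = 0 → C_y = 1415 N.
ΣF_x = 0: no horizontal applied forces, so C_x = 0.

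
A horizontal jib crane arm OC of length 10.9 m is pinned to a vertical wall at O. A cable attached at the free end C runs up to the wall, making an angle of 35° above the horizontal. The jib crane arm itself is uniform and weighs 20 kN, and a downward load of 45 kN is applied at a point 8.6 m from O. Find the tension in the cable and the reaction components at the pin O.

T = 79.33 kN, O_x = 64.99 kN, O_y = 19.50 kN

ΣM about O: T·sin35°·10.9 − 20·5.45 − 45·8.6 = 0 → T = 496/(10.9·0.573576) = 79.3349 ≈ 79.33 kN.
ΣF_x = 0: O_x − T·cos35° = 0 → O_x = 79.3349 × 0.819152 = 64.99 kN.
ΣF_y = 0: O_y + T·sin35° − 20 − 45 = 0 → O_y = 65 − 79.3349 × 0.573576 = 19.50 kN.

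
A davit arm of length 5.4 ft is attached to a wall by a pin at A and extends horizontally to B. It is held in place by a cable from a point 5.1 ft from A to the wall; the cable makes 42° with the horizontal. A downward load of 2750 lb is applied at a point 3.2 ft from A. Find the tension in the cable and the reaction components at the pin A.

ΣM about A: T·sin42°·5.1 − 2750·3.2 = 0 → T = 8800/(5.1·0.669131) = 2578.7 ≈ 2579 lb.
ΣF_x = 0: A_x − T·cos42° = 0 → A_x = 2578.7 × 0.743145 = 1916 lb.
ΣF_y = 0: A_y + T·sin42° − 2750 = 0 → A_y = 2750 − 2578.7 × 0.669131 = 1025 lb.

T = 2579 lb, A_x = 1916 lb, A_y = 1025 lb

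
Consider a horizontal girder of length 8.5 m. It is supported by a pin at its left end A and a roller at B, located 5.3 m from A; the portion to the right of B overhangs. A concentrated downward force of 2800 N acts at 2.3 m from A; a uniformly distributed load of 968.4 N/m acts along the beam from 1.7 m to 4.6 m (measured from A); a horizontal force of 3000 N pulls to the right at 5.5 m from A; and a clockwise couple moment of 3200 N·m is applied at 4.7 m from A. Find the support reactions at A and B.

Resultant of the distributed load: 968.4 × 2.9 = 2808.36 N at 3.15 m from A.
Taking moments about A: B_y·5.3 − 2800·2.3 − (968.4·2.9)·3.15 − 3200 = 0 → B_y = 18486.334/5.3 = 3487.99 ≈ 3488 N.
ΣF_y = 0: A_y + 3487.99 − 2800 − 968.4·2.9 = 0 → A_y = 2120 N.
ΣF_x = 0: A_x + 3000 = 0 → A_x = -3000 N.

A_x = -3000 N, A_y = 2120 N, B_y = 3488 N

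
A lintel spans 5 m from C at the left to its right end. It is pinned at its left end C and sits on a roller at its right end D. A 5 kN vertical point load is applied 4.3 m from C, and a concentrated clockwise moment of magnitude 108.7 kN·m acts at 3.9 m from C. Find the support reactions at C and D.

C_x = 0, C_y = -21.04 kN, D_y = 26.04 kN

Moments about C: D_y·5 − 5·4.3 − 108.7 = 0 → D_y = 130.2/5 = 26.04 kN.
ΣF_y = 0: C_y + 26.04 − 5 = 0 → C_y = -21.04 kN.
ΣF_x = 0: no horizontal applied forces, so C_x = 0.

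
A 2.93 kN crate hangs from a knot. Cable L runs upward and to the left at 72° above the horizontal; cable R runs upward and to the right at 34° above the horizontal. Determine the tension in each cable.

T_L = 2.527 kN, T_R = 0.9419 kN

ΣF_x = 0: −T_L·cos72° + T_R·cos34° = 0 → T_R = 0.372742·T_L.
ΣF_y = 0: T_L·sin72° + T_R·sin34° = 2.93.
Substitute: T_L·(0.951057 + 0.372742·0.559193) = 2.93 → T_L = 2.52697 ≈ 2.527 kN.
Then T_R = 0.372742 × 2.52697 = 0.9419 kN.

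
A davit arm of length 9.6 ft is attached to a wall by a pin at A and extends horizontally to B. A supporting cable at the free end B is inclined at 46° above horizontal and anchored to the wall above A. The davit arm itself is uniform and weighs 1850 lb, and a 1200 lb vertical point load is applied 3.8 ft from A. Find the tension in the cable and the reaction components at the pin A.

T = 1946 lb, A_x = 1352 lb, A_y = 1650 lb

ΣM about A: T·sin46°·9.6 − 1850·4.8 − 1200·3.8 = 0 → T = 13440/(9.6·0.71934) = 1946.23 ≈ 1946 lb.
ΣF_x = 0: A_x − T·cos46° = 0 → A_x = 1946.23 × 0.694658 = 1352 lb.
ΣF_y = 0: A_y + T·sin46° − 1850 − 1200 = 0 → A_y = 3050 − 1946.23 × 0.71934 = 1650 lb.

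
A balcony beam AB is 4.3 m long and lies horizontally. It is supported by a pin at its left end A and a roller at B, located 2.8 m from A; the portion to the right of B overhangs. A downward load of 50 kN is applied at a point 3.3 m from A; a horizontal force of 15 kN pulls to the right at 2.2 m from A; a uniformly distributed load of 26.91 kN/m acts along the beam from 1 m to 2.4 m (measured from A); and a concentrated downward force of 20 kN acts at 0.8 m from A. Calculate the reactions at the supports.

Resultant of the distributed load: 26.91 × 1.4 = 37.674 kN at 1.7 m from A.
ΣM about A: B_y·2.8 − 50·3.3 − (26.91·1.4)·1.7 − 20·0.8 = 0 → B_y = 245.0458/2.8 = 87.5164 ≈ 87.52 kN.
ΣF_y = 0: A_y + 87.5164 − 50 − 26.91·1.4 − 20 = 0 → A_y = 20.16 kN.
ΣF_x = 0: A_x + 15 = 0 → A_x = -15.00 kN.

A_x = -15.00 kN, A_y = 20.16 kN, B_y = 87.52 kN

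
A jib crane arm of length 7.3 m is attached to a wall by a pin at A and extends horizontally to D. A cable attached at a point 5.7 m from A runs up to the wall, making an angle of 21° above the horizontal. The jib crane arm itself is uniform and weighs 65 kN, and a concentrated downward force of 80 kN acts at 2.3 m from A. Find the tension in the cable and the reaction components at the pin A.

T = 206.2 kN, A_x = 192.5 kN, A_y = 71.10 kN

ΣM about A: T·sin21°·5.7 − 65·3.65 − 80·2.3 = 0 → T = 421.25/(5.7·0.358368) = 206.222 ≈ 206.2 kN.
ΣF_x = 0: A_x − T·cos21° = 0 → A_x = 206.222 × 0.93358 = 192.5 kN.
ΣF_y = 0: A_y + T·sin21° − 65 − 80 = 0 → A_y = 145 − 206.222 × 0.358368 = 71.10 kN.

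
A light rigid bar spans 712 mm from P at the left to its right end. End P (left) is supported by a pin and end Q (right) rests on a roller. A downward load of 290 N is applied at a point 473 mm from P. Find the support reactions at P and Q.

P_x = 0, P_y = 97.35 N, Q_y = 192.7 N

Taking moments about P: Q_y·712 − 290·473 = 0 → Q_y = 137170/712 = 192.654 ≈ 192.7 N.
ΣF_y = 0: P_y + 192.654 − 290 = 0 → P_y = 97.35 N.
ΣF_x = 0: no horizontal applied forces, so P_x = 0.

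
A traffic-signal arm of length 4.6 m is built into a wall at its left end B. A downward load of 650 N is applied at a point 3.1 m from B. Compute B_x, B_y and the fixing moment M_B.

ΣF_x = 0: B_x = 0.
ΣF_y = 0: B_y − 650 = 0 → B_y = 650.0 N.
ΣM about B: M_B − 650·3.1 = 0 → M_B = 2015 N·m.

B_x = 0, B_y = 650.0 N, M_B = 2015 N·m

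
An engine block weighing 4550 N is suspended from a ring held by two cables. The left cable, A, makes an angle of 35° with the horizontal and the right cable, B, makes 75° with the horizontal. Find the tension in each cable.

T_A = 1253 N, T_B = 3966 N

ΣF_x = 0: −T_A·cos35° + T_B·cos75° = 0 → T_B = 3.16496·T_A.
ΣF_y = 0: T_A·sin35° + T_B·sin75° = 4550.
Substitute: T_A·(0.573576 + 3.16496·0.965926) = 4550 → T_A = 1253.2 ≈ 1253 N.
Then T_B = 3.16496 × 1253.2 = 3966 N.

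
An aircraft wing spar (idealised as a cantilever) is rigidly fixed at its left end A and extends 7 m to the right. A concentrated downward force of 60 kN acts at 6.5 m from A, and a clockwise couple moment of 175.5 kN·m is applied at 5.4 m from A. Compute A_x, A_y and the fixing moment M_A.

A_x = 0, A_y = 60.00 kN, M_A = 565.5 kN·m

ΣF_x = 0: A_x = 0.
ΣF_y = 0: A_y − 60 = 0 → A_y = 60.00 kN.
ΣM about A: M_A − 60·6.5 − 175.5 = 0 → M_A = 565.5 kN·m.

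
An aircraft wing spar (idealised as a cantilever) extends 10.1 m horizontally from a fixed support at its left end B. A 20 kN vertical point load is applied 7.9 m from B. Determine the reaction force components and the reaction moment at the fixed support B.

ΣF_x = 0: B_x = 0.
ΣF_y = 0: B_y − 20 = 0 → B_y = 20.00 kN.
ΣM about B: M_B − 20·7.9 = 0 → M_B = 158.0 kN·m.

B_x = 0, B_y = 20.00 kN, M_B = 158.0 kN·m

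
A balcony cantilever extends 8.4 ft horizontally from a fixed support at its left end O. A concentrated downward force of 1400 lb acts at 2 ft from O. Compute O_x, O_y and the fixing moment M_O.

O_x = 0, O_y = 1400 lb, M_O = 2800 lb·ft

ΣF_x = 0: O_x = 0.
ΣF_y = 0: O_y − 1400 = 0 → O_y = 1400 lb.
ΣM about O: M_O − 1400·2 = 0 → M_O = 2800 lb·ft.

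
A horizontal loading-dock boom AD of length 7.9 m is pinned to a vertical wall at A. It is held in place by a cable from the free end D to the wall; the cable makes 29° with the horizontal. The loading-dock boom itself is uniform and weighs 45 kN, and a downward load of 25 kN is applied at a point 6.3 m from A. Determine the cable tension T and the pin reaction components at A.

T = 87.53 kN, A_x = 76.56 kN, A_y = 27.56 kN

ΣM about A: T·sin29°·7.9 − 45·3.95 − 25·6.3 = 0 → T = 335.25/(7.9·0.48481) = 87.5327 ≈ 87.53 kN.
ΣF_x = 0: A_x − T·cos29° = 0 → A_x = 87.5327 × 0.87462 = 76.56 kN.
ΣF_y = 0: A_y + T·sin29° − 45 − 25 = 0 → A_y = 70 − 87.5327 × 0.48481 = 27.56 kN.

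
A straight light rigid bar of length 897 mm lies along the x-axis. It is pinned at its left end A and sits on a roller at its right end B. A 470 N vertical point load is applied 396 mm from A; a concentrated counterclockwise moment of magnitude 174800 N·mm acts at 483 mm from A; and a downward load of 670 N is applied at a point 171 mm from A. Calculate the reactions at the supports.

A_x = 0, A_y = 999.7 N, B_y = 140.3 N

Moments about A: B_y·897 − 470·396 + 174800 − 670·171 = 0 → B_y = 125890/897 = 140.346 ≈ 140.3 N.
ΣF_y = 0: A_y + 140.346 − 470 − 670 = 0 → A_y = 999.7 N.
ΣF_x = 0: no horizontal applied forces, so A_x = 0.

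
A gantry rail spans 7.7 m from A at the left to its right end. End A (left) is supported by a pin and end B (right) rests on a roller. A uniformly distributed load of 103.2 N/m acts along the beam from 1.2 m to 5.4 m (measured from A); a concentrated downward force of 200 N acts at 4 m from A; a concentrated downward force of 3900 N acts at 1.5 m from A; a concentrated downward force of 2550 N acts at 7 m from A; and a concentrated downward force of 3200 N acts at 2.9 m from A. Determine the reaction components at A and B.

A_x = 0, A_y = 5711 N, B_y = 4573 N

Resultant of the distributed load: 103.2 × 4.2 = 433.44 N at 3.3 m from A.
Taking moments about A: B_y·7.7 − (103.2·4.2)·3.3 − 200·4 − 3900·1.5 − 2550·7 − 3200·2.9 = 0 → B_y = 35210.352/7.7 = 4572.77 ≈ 4573 N.
ΣF_y = 0: A_y + 4572.77 − 103.2·4.2 − 200 − 3900 − 2550 − 3200 = 0 → A_y = 5711 N.
ΣF_x = 0: no horizontal applied forces, so A_x = 0.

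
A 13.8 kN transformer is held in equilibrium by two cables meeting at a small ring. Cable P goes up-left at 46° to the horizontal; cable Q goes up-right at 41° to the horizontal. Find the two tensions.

T_P = 10.43 kN, T_Q = 9.599 kN

ΣF_x = 0: −T_P·cos46° + T_Q·cos41° = 0 → T_Q = 0.920431·T_P.
ΣF_y = 0: T_P·sin46° + T_Q·sin41° = 13.8.
Substitute: T_P·(0.71934 + 0.920431·0.656059) = 13.8 → T_P = 10.4293 ≈ 10.43 kN.
Then T_Q = 0.920431 × 10.4293 = 9.599 kN.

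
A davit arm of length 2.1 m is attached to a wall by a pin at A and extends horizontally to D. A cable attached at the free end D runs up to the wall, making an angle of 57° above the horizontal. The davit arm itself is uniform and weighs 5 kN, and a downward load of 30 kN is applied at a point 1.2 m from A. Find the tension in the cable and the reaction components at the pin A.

T = 23.42 kN, A_x = 12.76 kN, A_y = 15.36 kN

ΣM about A: T·sin57°·2.1 − 5·1.05 − 30·1.2 = 0 → T = 41.25/(2.1·0.838671) = 23.4214 ≈ 23.42 kN.
ΣF_x = 0: A_x − T·cos57° = 0 → A_x = 23.4214 × 0.544639 = 12.76 kN.
ΣF_y = 0: A_y + T·sin57° − 5 − 30 = 0 → A_y = 35 − 23.4214 × 0.838671 = 15.36 kN.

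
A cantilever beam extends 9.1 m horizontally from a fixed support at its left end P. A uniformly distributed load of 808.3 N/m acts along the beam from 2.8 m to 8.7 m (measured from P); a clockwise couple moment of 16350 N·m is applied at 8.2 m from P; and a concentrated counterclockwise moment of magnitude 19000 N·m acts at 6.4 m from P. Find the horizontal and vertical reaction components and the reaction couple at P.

Resultant of the distributed load: 808.3 × 5.9 = 4768.97 N at 5.75 m from P.
ΣF_x = 0: P_x = 0.
ΣF_y = 0: P_y − 808.3·5.9 = 0 → P_y = 4769 N.
ΣM about P: M_P − (808.3·5.9)·5.75 − 16350 + 19000 = 0 → M_P = 24770 N·m.

P_x = 0, P_y = 4769 N, M_P = 24770 N·m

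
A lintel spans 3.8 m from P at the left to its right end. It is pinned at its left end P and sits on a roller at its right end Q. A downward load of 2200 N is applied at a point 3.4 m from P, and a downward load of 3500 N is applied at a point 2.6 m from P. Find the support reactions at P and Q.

P_x = 0, P_y = 1337 N, Q_y = 4363 N

Moments about P: Q_y·3.8 − 2200·3.4 − 3500·2.6 = 0 → Q_y = 16580/3.8 = 4363.16 ≈ 4363 N.
ΣF_y = 0: P_y + 4363.16 − 2200 − 3500 = 0 → P_y = 1337 N.
ΣF_x = 0: no horizontal applied forces, so P_x = 0.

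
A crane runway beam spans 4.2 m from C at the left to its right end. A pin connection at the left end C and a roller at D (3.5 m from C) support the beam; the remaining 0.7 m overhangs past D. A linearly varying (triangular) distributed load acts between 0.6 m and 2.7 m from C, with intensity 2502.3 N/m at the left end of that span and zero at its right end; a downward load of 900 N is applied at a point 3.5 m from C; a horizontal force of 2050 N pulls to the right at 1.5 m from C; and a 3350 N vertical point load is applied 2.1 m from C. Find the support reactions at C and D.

C_x = -2050 N, C_y = 2992 N, D_y = 3886 N

Resultant of the triangular load: ½ × 2502.3 × 2.1 = 2627.415 N, acting at 1.3 m from C (one-third of the span from the peak).
Moments about C: D_y·3.5 − (½·2502.3·2.1)·1.3 − 900·3.5 − 3350·2.1 = 0 → D_y = 13600.6395/3.5 = 3885.9 ≈ 3886 N.
ΣF_y = 0: C_y + 3885.9 − ½·2502.3·2.1 − 900 − 3350 = 0 → C_y = 2992 N.
ΣF_x = 0: C_x + 2050 = 0 → C_x = -2050 N.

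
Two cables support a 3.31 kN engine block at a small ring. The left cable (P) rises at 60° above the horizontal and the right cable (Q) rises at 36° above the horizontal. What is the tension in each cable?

ΣF_x = 0: −T_P·cos60° + T_Q·cos36° = 0 → T_Q = 0.618034·T_P.
ΣF_y = 0: T_P·sin60° + T_Q·sin36° = 3.31.
Substitute: T_P·(0.866025 + 0.618034·0.587785) = 3.31 → T_P = 2.6926 ≈ 2.693 kN.
Then T_Q = 0.618034 × 2.6926 = 1.664 kN.

T_P = 2.693 kN, T_Q = 1.664 kN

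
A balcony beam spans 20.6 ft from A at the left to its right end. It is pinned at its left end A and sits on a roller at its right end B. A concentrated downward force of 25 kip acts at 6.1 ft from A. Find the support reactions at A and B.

A_x = 0, A_y = 17.60 kip, B_y = 7.403 kip

Taking moments about A: B_y·20.6 − 25·6.1 = 0 → B_y = 152.5/20.6 = 7.40291 ≈ 7.403 kip.
ΣF_y = 0: A_y + 7.40291 − 25 = 0 → A_y = 17.60 kip.
ΣF_x = 0: no horizontal applied forces, so A_x = 0.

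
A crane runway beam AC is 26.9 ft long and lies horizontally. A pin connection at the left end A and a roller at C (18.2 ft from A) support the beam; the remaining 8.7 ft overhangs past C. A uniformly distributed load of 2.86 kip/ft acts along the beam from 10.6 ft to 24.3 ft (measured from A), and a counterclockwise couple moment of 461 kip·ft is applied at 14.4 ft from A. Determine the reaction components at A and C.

Resultant of the distributed load: 2.86 × 13.7 = 39.182 kip at 17.45 ft from A.
Taking moments about A: C_y·18.2 − (2.86·13.7)·17.45 + 461 = 0 → C_y = 222.7259/18.2 = 12.2377 ≈ 12.24 kip.
ΣF_y = 0: A_y + 12.2377 − 2.86·13.7 = 0 → A_y = 26.94 kip.
ΣF_x = 0: no horizontal applied forces, so A_x = 0.

A_x = 0, A_y = 26.94 kip, C_y = 12.24 kip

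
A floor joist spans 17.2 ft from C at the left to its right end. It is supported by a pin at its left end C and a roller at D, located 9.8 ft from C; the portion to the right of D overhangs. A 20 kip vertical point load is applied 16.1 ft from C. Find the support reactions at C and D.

Moments about C: D_y·9.8 − 20·16.1 = 0 → D_y = 322/9.8 = 32.8571 ≈ 32.86 kip.
ΣF_y = 0: C_y + 32.8571 − 20 = 0 → C_y = -12.86 kip.
ΣF_x = 0: no horizontal applied forces, so C_x = 0.

C_x = 0, C_y = -12.86 kip, D_y = 32.86 kip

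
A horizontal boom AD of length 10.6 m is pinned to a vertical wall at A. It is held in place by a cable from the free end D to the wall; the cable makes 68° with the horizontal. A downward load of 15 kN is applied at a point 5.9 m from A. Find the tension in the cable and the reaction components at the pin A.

T = 9.005 kN, A_x = 3.373 kN, A_y = 6.651 kN

ΣM about A: T·sin68°·10.6 − 15·5.9 = 0 → T = 88.5/(10.6·0.927184) = 9.00475 ≈ 9.005 kN.
ΣF_x = 0: A_x − T·cos68° = 0 → A_x = 9.00475 × 0.374607 = 3.373 kN.
ΣF_y = 0: A_y + T·sin68° − 15 = 0 → A_y = 15 − 9.00475 × 0.927184 = 6.651 kN.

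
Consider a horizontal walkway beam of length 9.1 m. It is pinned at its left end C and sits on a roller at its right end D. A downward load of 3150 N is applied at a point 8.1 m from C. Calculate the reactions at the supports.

C_x = 0, C_y = 346.2 N, D_y = 2804 N

Moments about C: D_y·9.1 − 3150·8.1 = 0 → D_y = 25515/9.1 = 2803.85 ≈ 2804 N.
ΣF_y = 0: C_y + 2803.85 − 3150 = 0 → C_y = 346.2 N.
ΣF_x = 0: no horizontal applied forces, so C_x = 0.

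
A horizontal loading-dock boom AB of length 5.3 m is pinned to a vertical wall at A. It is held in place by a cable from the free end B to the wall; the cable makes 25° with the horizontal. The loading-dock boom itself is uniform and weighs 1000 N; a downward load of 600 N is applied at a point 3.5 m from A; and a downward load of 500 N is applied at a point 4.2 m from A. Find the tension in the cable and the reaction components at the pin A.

T = 3058 N, A_x = 2772 N, A_y = 807.5 N

ΣM about A: T·sin25°·5.3 − 1000·2.65 − 600·3.5 − 500·4.2 = 0 → T = 6850/(5.3·0.422618) = 3058.21 ≈ 3058 N.
ΣF_x = 0: A_x − T·cos25° = 0 → A_x = 3058.21 × 0.906308 = 2772 N.
ΣF_y = 0: A_y + T·sin25° − 1000 − 600 − 500 = 0 → A_y = 2100 − 3058.21 × 0.422618 = 807.5 N.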